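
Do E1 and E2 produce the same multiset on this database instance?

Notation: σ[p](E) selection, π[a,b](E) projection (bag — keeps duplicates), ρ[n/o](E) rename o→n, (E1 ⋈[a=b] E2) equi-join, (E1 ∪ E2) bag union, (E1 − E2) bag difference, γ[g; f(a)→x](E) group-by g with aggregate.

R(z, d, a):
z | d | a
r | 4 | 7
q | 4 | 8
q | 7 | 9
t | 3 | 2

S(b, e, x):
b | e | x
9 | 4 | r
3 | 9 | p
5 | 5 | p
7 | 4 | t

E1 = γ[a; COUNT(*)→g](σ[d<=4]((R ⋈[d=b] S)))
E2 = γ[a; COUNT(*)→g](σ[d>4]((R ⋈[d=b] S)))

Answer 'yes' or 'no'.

E1 subexpression sizes:
  R → 4
  S → 4
  (R ⋈[d=b] S) → 2
  σ[d<=4]((R ⋈[d=b] S)) → 1
  γ[a; COUNT(*)→g](σ[d<=4]((R ⋈[d=b] S))) → 1
E2 subexpression sizes:
  R → 4
  S → 4
  (R ⋈[d=b] S) → 2
  σ[d>4]((R ⋈[d=b] S)) → 1
  γ[a; COUNT(*)→g](σ[d>4]((R ⋈[d=b] S))) → 1

E1 result:
a | g
2 | 1
E2 result:
a | g
9 | 1
Witness: (9, 1) appears 0× in E1 but 1× in E2.

no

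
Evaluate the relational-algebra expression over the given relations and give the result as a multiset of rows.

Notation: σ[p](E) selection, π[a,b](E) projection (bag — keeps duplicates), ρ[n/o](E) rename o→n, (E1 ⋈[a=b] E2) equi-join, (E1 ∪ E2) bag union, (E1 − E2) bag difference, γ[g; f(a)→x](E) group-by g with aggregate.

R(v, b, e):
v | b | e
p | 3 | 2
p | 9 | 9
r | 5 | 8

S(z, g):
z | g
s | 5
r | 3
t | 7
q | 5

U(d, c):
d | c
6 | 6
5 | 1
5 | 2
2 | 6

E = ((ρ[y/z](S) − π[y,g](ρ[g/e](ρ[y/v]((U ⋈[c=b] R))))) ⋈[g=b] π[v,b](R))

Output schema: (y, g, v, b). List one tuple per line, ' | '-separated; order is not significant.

Subexpression sizes:
  S → 4
  ρ[y/z](S) → 4
  U → 4
  R → 3
  (U ⋈[c=b] R) → 0
  ρ[y/v]((U ⋈[c=b] R)) → 0
  ρ[g/e](ρ[y/v]((U ⋈[c=b] R))) → 0
  π[y,g](ρ[g/e](ρ[y/v]((U ⋈[c=b] R)))) → 0
  (ρ[y/z](S) − π[y,g](ρ[g/e](ρ[y/v]((U ⋈[c=b] R))))) → 4
  R → 3
  π[v,b](R) → 3
  ((ρ[y/z](S) − π[y,g](ρ[g/e](ρ[y/v]((U ⋈[c=b] R))))) ⋈[g=b] π[v,b](R)) → 3

== RESULT ==
y | g | v | b
q | 5 | r | 5
r | 3 | p | 3
s | 5 | r | 5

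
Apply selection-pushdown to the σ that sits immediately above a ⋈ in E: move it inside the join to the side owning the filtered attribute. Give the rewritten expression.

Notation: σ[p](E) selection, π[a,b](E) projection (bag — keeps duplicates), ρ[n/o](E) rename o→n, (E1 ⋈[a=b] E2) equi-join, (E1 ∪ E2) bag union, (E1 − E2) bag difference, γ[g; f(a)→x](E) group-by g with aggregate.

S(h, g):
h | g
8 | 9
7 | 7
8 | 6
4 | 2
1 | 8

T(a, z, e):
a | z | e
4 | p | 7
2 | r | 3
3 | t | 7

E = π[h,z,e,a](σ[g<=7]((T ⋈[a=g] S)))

σ filters on g, owned by the right side.
E' = π[h,z,e,a]((T ⋈[a=g] σ[g<=7](S)))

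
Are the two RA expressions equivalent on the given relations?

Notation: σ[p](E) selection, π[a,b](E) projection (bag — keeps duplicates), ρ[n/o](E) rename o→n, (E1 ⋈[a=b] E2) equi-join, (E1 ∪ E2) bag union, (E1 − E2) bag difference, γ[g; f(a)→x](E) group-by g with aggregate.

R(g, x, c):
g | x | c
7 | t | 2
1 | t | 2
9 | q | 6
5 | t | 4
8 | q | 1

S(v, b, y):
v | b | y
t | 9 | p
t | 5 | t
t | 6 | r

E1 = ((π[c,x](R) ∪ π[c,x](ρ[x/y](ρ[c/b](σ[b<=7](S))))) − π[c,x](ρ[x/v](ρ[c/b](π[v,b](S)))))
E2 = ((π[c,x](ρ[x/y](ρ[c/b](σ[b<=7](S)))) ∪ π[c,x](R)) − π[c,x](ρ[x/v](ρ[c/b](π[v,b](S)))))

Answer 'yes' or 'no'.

E1 row counts bottom-up:
  R → 5
  π[c,x](R) → 5
  S → 3
  σ[b<=7](S) → 2
  ρ[c/b](σ[b<=7](S)) → 2
  ρ[x/y](ρ[c/b](σ[b<=7](S))) → 2
  π[c,x](ρ[x/y](ρ[c/b](σ[b<=7](S)))) → 2
  (π[c,x](R) ∪ π[c,x](ρ[x/y](ρ[c/b](σ[b<=7](S))))) → 7
  S → 3
  π[v,b](S) → 3
  ρ[c/b](π[v,b](S)) → 3
  ρ[x/v](ρ[c/b](π[v,b](S))) → 3
  π[c,x](ρ[x/v](ρ[c/b](π[v,b](S)))) → 3
  ((π[c,x](R) ∪ π[c,x](ρ[x/y](ρ[c/b](σ[b<=7](S))))) − π[c,x](ρ[x/v](ρ[c/b](π[v,b](S))))) → 6
E2 row counts bottom-up:
  S → 3
  σ[b<=7](S) → 2
  ρ[c/b](σ[b<=7](S)) → 2
  ρ[x/y](ρ[c/b](σ[b<=7](S))) → 2
  π[c,x](ρ[x/y](ρ[c/b](σ[b<=7](S)))) → 2
  R → 5
  π[c,x](R) → 5
  (π[c,x](ρ[x/y](ρ[c/b](σ[b<=7](S)))) ∪ π[c,x](R)) → 7
  S → 3
  π[v,b](S) → 3
  ρ[c/b](π[v,b](S)) → 3
  ρ[x/v](ρ[c/b](π[v,b](S))) → 3
  π[c,x](ρ[x/v](ρ[c/b](π[v,b](S)))) → 3
  ((π[c,x](ρ[x/y](ρ[c/b](σ[b<=7](S)))) ∪ π[c,x](R)) − π[c,x](ρ[x/v](ρ[c/b](π[v,b](S))))) → 6

E1 and E2 produce the same multiset:
c | x
1 | q
2 | t
2 | t
4 | t
6 | q
6 | r

yes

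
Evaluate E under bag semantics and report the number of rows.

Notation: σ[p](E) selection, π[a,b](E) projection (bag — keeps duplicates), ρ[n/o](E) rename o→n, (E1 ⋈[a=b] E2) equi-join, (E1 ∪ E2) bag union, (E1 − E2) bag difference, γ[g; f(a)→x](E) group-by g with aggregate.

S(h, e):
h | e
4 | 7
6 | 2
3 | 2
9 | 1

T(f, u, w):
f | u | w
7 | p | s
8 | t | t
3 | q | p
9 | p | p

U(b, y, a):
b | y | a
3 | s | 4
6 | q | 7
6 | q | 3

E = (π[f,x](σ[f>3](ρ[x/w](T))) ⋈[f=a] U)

Subexpression sizes:
  T → 4
  ρ[x/w](T) → 4
  σ[f>3](ρ[x/w](T)) → 3
  π[f,x](σ[f>3](ρ[x/w](T))) → 3
  U → 3
  (π[f,x](σ[f>3](ρ[x/w](T))) ⋈[f=a] U) → 1

|E| = 1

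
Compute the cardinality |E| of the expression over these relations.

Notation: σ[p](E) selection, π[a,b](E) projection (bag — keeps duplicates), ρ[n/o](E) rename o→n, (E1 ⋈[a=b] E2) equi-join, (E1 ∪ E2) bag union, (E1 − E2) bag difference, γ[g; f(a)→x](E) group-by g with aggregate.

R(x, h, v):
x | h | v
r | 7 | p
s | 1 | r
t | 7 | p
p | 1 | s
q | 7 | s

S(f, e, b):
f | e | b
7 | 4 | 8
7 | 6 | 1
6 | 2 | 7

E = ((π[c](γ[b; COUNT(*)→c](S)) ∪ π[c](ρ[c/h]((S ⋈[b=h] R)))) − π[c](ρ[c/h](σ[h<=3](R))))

Row counts bottom-up:
  S → 3
  γ[b; COUNT(*)→c](S) → 3
  π[c](γ[b; COUNT(*)→c](S)) → 3
  S → 3
  R → 5
  (S ⋈[b=h] R) → 5
  ρ[c/h]((S ⋈[b=h] R)) → 5
  π[c](ρ[c/h]((S ⋈[b=h] R))) → 5
  (π[c](γ[b; COUNT(*)→c](S)) ∪ π[c](ρ[c/h]((S ⋈[b=h] R)))) → 8
  R → 5
  σ[h<=3](R) → 2
  ρ[c/h](σ[h<=3](R)) → 2
  π[c](ρ[c/h](σ[h<=3](R))) → 2
  ((π[c](γ[b; COUNT(*)→c](S)) ∪ π[c](ρ[c/h]((S ⋈[b=h] R)))) − π[c](ρ[c/h](σ[h<=3](R)))) → 6

|E| = 6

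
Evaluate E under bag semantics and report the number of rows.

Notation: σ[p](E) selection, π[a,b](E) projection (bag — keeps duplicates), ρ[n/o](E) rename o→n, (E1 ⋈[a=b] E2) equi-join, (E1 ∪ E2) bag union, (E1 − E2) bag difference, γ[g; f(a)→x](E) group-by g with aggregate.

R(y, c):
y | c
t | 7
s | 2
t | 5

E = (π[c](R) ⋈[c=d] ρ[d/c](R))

Subexpression sizes:
  R → 3
  π[c](R) → 3
  R → 3
  ρ[d/c](R) → 3
  (π[c](R) ⋈[c=d] ρ[d/c](R)) → 3

|E| = 3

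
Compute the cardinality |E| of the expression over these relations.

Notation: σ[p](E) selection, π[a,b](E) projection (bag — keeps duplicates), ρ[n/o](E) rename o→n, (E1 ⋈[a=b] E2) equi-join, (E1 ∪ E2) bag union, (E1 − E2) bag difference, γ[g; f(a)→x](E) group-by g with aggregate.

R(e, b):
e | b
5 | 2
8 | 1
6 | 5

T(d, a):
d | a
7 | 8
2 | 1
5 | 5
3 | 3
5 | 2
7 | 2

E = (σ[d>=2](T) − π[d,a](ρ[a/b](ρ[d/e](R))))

Stepwise |·|:
  T → 6
  σ[d>=2](T) → 6
  R → 3
  ρ[d/e](R) → 3
  ρ[a/b](ρ[d/e](R)) → 3
  π[d,a](ρ[a/b](ρ[d/e](R))) → 3
  (σ[d>=2](T) − π[d,a](ρ[a/b](ρ[d/e](R)))) → 5

|E| = 5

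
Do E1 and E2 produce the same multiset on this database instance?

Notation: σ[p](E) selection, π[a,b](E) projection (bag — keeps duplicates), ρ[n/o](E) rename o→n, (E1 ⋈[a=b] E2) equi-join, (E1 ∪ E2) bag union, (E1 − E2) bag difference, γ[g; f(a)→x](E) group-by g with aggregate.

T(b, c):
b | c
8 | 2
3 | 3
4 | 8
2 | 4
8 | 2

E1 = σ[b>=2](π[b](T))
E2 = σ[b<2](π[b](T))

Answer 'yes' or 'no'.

E1 subexpression sizes:
  T → 5
  π[b](T) → 5
  σ[b>=2](π[b](T)) → 5
E2 subexpression sizes:
  T → 5
  π[b](T) → 5
  σ[b<2](π[b](T)) → 0

E1 result:
b
2
3
4
8
8
E2 result:
b
(0 rows)
Witness: (8,) appears 2× in E1 but 0× in E2.

no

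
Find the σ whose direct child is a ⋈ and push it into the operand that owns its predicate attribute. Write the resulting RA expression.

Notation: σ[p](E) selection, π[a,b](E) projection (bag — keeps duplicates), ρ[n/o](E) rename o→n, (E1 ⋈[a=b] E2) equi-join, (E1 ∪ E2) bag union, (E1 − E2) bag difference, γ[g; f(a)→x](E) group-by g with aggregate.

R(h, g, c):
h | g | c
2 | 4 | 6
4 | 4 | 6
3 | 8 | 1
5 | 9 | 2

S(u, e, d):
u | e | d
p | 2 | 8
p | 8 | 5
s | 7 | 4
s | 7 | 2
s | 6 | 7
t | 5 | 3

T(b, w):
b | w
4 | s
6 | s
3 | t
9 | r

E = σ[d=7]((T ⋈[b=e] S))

σ filters on d, owned by the right side.
E' = (T ⋈[b=e] σ[d=7](S))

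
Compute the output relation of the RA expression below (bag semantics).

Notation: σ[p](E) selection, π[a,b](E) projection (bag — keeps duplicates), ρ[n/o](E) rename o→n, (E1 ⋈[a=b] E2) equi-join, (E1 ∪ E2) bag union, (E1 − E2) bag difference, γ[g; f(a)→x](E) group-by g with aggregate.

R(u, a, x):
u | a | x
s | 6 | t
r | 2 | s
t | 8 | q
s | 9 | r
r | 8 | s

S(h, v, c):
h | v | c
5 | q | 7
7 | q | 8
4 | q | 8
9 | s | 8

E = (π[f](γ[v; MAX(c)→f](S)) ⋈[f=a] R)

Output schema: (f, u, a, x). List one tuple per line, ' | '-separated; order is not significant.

Stepwise |·|:
  S → 4
  γ[v; MAX(c)→f](S) → 2
  π[f](γ[v; MAX(c)→f](S)) → 2
  R → 5
  (π[f](γ[v; MAX(c)→f](S)) ⋈[f=a] R) → 4

== RESULT ==
f | u | a | x
8 | r | 8 | s
8 | r | 8 | s
8 | t | 8 | q
8 | t | 8 | q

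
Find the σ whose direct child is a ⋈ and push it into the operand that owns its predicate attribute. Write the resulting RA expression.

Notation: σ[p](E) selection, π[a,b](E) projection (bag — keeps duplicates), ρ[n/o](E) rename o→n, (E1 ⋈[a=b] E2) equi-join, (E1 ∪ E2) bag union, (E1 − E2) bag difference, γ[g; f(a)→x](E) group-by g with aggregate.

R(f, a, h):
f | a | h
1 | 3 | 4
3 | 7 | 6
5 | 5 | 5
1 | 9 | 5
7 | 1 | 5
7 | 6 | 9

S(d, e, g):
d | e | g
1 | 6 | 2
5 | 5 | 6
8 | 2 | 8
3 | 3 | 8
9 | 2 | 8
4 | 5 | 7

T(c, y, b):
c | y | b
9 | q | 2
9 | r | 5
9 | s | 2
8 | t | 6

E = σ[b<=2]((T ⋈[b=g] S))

σ filters on b, owned by the left side.
E' = (σ[b<=2](T) ⋈[b=g] S)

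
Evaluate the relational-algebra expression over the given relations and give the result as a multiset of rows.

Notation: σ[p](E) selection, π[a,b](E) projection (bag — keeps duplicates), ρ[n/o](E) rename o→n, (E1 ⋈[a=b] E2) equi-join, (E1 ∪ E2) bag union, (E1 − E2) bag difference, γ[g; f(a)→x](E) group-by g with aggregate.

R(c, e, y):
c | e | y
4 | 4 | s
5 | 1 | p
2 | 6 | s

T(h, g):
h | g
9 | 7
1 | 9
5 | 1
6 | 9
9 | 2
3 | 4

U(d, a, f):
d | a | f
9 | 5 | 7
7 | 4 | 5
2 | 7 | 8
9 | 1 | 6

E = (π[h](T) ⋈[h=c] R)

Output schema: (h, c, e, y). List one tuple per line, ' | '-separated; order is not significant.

Subexpression sizes:
  T → 6
  π[h](T) → 6
  R → 3
  (π[h](T) ⋈[h=c] R) → 1

== RESULT ==
h | c | e | y
5 | 5 | 1 | p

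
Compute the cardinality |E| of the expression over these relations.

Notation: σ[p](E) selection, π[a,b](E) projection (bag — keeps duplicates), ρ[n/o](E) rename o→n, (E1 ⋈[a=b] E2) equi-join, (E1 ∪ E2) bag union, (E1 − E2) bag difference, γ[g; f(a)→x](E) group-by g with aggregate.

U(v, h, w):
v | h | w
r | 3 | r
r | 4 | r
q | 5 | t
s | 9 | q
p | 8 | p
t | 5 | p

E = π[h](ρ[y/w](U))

Row counts bottom-up:
  U → 6
  ρ[y/w](U) → 6
  π[h](ρ[y/w](U)) → 6

|E| = 6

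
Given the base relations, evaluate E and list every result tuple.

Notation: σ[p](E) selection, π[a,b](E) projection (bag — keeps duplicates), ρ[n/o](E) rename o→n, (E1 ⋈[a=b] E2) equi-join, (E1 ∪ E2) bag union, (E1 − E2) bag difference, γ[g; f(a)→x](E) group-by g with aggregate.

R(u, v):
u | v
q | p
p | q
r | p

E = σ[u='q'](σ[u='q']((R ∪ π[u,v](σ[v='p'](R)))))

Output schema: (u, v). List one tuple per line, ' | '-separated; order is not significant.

Stepwise |·|:
  R → 3
  R → 3
  σ[v='p'](R) → 2
  π[u,v](σ[v='p'](R)) → 2
  (R ∪ π[u,v](σ[v='p'](R))) → 5
  σ[u='q']((R ∪ π[u,v](σ[v='p'](R)))) → 2
  σ[u='q'](σ[u='q']((R ∪ π[u,v](σ[v='p'](R))))) → 2

== RESULT ==
u | v
q | p
q | p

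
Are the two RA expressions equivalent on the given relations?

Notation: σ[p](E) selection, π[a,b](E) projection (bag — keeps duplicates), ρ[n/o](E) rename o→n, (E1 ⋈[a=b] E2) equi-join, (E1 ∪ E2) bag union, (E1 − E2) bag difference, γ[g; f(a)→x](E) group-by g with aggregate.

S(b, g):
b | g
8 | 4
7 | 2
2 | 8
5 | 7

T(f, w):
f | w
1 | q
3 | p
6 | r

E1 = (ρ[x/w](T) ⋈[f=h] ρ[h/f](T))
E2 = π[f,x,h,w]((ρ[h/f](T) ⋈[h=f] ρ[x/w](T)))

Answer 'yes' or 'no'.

E1 row counts bottom-up:
  T → 3
  ρ[x/w](T) → 3
  T → 3
  ρ[h/f](T) → 3
  (ρ[x/w](T) ⋈[f=h] ρ[h/f](T)) → 3
E2 row counts bottom-up:
  T → 3
  ρ[h/f](T) → 3
  T → 3
  ρ[x/w](T) → 3
  (ρ[h/f](T) ⋈[h=f] ρ[x/w](T)) → 3
  π[f,x,h,w]((ρ[h/f](T) ⋈[h=f] ρ[x/w](T))) → 3

E1 and E2 produce the same multiset:
f | x | h | w
1 | q | 1 | q
3 | p | 3 | p
6 | r | 6 | r

yes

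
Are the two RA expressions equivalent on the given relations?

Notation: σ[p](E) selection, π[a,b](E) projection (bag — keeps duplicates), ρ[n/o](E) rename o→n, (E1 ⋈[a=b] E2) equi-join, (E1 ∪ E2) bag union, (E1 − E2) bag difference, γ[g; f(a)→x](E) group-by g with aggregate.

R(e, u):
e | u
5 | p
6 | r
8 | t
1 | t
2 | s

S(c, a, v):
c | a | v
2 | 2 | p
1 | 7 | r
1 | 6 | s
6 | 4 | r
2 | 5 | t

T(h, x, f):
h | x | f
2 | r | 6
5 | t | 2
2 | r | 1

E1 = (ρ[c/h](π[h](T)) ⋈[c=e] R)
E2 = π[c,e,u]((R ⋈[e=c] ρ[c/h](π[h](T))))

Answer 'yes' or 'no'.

E1 row counts bottom-up:
  T → 3
  π[h](T) → 3
  ρ[c/h](π[h](T)) → 3
  R → 5
  (ρ[c/h](π[h](T)) ⋈[c=e] R) → 3
E2 row counts bottom-up:
  R → 5
  T → 3
  π[h](T) → 3
  ρ[c/h](π[h](T)) → 3
  (R ⋈[e=c] ρ[c/h](π[h](T))) → 3
  π[c,e,u]((R ⋈[e=c] ρ[c/h](π[h](T)))) → 3

E1 and E2 produce the same multiset:
c | e | u
2 | 2 | s
2 | 2 | s
5 | 5 | p

yes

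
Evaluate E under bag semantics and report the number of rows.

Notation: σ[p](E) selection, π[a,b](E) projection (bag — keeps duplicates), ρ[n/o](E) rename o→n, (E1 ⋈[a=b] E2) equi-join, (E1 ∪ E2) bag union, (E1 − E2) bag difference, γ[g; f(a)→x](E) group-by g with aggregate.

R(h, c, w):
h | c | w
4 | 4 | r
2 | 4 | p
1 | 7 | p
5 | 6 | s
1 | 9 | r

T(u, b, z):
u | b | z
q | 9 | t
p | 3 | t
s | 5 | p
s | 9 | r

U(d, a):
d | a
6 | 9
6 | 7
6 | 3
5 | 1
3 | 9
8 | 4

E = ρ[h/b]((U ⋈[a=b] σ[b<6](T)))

Subexpression sizes:
  U → 6
  T → 4
  σ[b<6](T) → 2
  (U ⋈[a=b] σ[b<6](T)) → 1
  ρ[h/b]((U ⋈[a=b] σ[b<6](T))) → 1

|E| = 1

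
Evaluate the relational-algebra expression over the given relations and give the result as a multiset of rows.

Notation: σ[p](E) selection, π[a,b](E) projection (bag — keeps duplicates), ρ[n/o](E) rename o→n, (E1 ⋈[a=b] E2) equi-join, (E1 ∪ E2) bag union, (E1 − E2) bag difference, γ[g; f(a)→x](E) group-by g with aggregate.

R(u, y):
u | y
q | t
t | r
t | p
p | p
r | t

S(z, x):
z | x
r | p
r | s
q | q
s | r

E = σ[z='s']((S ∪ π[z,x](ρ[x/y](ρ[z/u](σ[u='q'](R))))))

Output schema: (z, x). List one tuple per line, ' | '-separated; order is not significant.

Per-node cardinality:
  S → 4
  R → 5
  σ[u='q'](R) → 1
  ρ[z/u](σ[u='q'](R)) → 1
  ρ[x/y](ρ[z/u](σ[u='q'](R))) → 1
  π[z,x](ρ[x/y](ρ[z/u](σ[u='q'](R)))) → 1
  (S ∪ π[z,x](ρ[x/y](ρ[z/u](σ[u='q'](R))))) → 5
  σ[z='s']((S ∪ π[z,x](ρ[x/y](ρ[z/u](σ[u='q'](R)))))) → 1

== RESULT ==
z | x
s | r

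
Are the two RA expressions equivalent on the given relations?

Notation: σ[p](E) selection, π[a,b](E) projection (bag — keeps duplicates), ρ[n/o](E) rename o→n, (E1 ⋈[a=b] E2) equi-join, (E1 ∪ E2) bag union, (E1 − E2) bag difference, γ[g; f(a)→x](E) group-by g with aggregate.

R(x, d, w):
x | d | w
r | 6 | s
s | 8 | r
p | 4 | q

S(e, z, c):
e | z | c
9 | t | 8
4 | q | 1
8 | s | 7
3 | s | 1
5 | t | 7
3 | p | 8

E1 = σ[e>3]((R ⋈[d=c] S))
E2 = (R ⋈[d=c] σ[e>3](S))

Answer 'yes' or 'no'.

E1 stepwise |·|:
  R → 3
  S → 6
  (R ⋈[d=c] S) → 2
  σ[e>3]((R ⋈[d=c] S)) → 1
E2 stepwise |·|:
  R → 3
  S → 6
  σ[e>3](S) → 4
  (R ⋈[d=c] σ[e>3](S)) → 1

E1 and E2 produce the same multiset:
x | d | w | e | z | c
s | 8 | r | 9 | t | 8

yes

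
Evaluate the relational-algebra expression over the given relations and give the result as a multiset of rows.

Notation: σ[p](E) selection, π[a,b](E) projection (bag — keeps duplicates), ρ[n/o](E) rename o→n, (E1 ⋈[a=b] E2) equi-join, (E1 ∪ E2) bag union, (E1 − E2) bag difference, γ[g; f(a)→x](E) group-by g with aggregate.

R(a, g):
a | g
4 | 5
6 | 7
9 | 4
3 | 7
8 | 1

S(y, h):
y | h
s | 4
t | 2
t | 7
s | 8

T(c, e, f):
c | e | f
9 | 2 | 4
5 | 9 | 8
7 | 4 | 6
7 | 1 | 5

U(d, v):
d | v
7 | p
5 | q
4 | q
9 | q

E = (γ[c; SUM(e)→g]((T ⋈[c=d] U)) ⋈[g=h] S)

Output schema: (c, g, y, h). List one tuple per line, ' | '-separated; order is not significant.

Subexpression sizes:
  T → 4
  U → 4
  (T ⋈[c=d] U) → 4
  γ[c; SUM(e)→g]((T ⋈[c=d] U)) → 3
  S → 4
  (γ[c; SUM(e)→g]((T ⋈[c=d] U)) ⋈[g=h] S) → 1

== RESULT ==
c | g | y | h
9 | 2 | t | 2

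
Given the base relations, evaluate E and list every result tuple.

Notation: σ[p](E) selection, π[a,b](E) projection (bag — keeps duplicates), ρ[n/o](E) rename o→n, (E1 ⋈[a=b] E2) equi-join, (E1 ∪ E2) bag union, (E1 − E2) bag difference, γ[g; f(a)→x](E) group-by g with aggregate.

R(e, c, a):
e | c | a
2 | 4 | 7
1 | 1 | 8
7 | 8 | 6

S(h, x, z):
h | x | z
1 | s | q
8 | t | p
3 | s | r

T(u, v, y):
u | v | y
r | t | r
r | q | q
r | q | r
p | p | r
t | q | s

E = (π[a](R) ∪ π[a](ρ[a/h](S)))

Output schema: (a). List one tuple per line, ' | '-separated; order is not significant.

Row counts bottom-up:
  R → 3
  π[a](R) → 3
  S → 3
  ρ[a/h](S) → 3
  π[a](ρ[a/h](S)) → 3
  (π[a](R) ∪ π[a](ρ[a/h](S))) → 6

== RESULT ==
a
1
3
6
7
8
8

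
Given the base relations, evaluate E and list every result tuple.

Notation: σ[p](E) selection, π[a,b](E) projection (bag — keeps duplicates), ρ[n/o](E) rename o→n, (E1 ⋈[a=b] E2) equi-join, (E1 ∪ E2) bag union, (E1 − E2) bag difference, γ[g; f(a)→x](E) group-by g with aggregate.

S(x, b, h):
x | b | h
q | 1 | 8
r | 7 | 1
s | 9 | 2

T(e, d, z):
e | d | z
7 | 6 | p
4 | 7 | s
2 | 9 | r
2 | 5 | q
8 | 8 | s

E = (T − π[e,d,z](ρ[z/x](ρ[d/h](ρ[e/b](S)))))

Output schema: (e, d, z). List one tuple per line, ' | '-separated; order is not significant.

Subexpression sizes:
  T → 5
  S → 3
  ρ[e/b](S) → 3
  ρ[d/h](ρ[e/b](S)) → 3
  ρ[z/x](ρ[d/h](ρ[e/b](S))) → 3
  π[e,d,z](ρ[z/x](ρ[d/h](ρ[e/b](S)))) → 3
  (T − π[e,d,z](ρ[z/x](ρ[d/h](ρ[e/b](S))))) → 5

== RESULT ==
e | d | z
2 | 5 | q
2 | 9 | r
4 | 7 | s
7 | 6 | p
8 | 8 | s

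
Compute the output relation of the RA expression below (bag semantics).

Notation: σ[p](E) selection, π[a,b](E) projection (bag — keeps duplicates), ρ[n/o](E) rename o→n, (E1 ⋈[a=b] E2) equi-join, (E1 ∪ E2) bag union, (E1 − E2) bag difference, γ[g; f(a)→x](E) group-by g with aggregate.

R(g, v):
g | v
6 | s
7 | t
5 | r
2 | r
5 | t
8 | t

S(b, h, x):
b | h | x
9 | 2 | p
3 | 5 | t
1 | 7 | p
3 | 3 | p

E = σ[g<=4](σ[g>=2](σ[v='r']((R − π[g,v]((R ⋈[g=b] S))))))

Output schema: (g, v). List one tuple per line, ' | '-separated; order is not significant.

Stepwise |·|:
  R → 6
  R → 6
  S → 4
  (R ⋈[g=b] S) → 0
  π[g,v]((R ⋈[g=b] S)) → 0
  (R − π[g,v]((R ⋈[g=b] S))) → 6
  σ[v='r']((R − π[g,v]((R ⋈[g=b] S)))) → 2
  σ[g>=2](σ[v='r']((R − π[g,v]((R ⋈[g=b] S))))) → 2
  σ[g<=4](σ[g>=2](σ[v='r']((R − π[g,v]((R ⋈[g=b] S)))))) → 1

== RESULT ==
g | v
2 | r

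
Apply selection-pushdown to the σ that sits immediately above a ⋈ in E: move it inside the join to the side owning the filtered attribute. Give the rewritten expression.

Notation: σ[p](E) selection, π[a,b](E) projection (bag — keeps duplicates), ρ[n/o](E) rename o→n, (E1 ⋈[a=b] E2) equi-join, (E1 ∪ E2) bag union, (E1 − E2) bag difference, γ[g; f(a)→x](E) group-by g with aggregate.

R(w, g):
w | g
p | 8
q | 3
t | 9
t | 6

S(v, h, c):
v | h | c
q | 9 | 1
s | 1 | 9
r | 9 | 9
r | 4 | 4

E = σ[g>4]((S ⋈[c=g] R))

σ filters on g, owned by the right side.
E' = (S ⋈[c=g] σ[g>4](R))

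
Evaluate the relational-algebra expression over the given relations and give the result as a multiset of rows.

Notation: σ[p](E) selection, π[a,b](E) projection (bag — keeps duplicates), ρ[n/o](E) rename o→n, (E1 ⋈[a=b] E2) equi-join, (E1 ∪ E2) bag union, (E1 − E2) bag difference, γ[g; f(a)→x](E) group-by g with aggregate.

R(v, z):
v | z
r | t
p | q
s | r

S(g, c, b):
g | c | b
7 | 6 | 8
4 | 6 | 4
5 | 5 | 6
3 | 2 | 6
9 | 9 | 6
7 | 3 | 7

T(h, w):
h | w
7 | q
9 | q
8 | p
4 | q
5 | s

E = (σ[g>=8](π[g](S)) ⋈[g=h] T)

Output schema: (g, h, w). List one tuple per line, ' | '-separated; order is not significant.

Per-node cardinality:
  S → 6
  π[g](S) → 6
  σ[g>=8](π[g](S)) → 1
  T → 5
  (σ[g>=8](π[g](S)) ⋈[g=h] T) → 1

== RESULT ==
g | h | w
9 | 9 | q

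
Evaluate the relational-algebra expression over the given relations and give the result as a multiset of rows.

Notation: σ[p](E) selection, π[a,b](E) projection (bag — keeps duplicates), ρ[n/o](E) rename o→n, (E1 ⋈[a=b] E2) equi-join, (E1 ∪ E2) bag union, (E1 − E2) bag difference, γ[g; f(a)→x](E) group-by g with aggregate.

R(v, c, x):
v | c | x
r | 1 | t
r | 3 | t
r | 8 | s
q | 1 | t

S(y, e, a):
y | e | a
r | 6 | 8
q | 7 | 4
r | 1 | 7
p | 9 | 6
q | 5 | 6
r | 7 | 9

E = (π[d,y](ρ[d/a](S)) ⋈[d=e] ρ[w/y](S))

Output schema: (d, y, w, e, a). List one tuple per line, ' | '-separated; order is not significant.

Stepwise |·|:
  S → 6
  ρ[d/a](S) → 6
  π[d,y](ρ[d/a](S)) → 6
  S → 6
  ρ[w/y](S) → 6
  (π[d,y](ρ[d/a](S)) ⋈[d=e] ρ[w/y](S)) → 5

== RESULT ==
d | y | w | e | a
6 | p | r | 6 | 8
6 | q | r | 6 | 8
7 | r | q | 7 | 4
7 | r | r | 7 | 9
9 | r | p | 9 | 6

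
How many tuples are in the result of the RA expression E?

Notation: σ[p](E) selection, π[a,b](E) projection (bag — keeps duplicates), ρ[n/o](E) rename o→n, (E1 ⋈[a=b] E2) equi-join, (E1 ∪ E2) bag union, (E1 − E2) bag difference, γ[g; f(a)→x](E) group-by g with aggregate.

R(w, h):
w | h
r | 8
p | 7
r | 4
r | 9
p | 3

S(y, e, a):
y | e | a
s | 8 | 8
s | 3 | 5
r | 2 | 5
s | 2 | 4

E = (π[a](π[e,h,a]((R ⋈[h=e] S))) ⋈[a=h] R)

Subexpression sizes:
  R → 5
  S → 4
  (R ⋈[h=e] S) → 2
  π[e,h,a]((R ⋈[h=e] S)) → 2
  π[a](π[e,h,a]((R ⋈[h=e] S))) → 2
  R → 5
  (π[a](π[e,h,a]((R ⋈[h=e] S))) ⋈[a=h] R) → 1

|E| = 1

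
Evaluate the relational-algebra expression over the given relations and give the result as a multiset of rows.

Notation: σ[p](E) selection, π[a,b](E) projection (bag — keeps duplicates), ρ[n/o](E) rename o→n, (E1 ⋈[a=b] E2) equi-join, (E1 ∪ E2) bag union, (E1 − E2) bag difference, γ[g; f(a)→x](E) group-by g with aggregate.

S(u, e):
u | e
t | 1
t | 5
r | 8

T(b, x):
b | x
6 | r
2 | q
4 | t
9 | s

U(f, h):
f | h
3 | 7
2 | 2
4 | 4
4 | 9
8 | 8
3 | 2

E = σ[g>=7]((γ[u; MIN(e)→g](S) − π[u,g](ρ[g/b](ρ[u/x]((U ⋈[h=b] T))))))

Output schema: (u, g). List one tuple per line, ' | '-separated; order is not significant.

Per-node cardinality:
  S → 3
  γ[u; MIN(e)→g](S) → 2
  U → 6
  T → 4
  (U ⋈[h=b] T) → 4
  ρ[u/x]((U ⋈[h=b] T)) → 4
  ρ[g/b](ρ[u/x]((U ⋈[h=b] T))) → 4
  π[u,g](ρ[g/b](ρ[u/x]((U ⋈[h=b] T)))) → 4
  (γ[u; MIN(e)→g](S) − π[u,g](ρ[g/b](ρ[u/x]((U ⋈[h=b] T))))) → 2
  σ[g>=7]((γ[u; MIN(e)→g](S) − π[u,g](ρ[g/b](ρ[u/x]((U ⋈[h=b] T)))))) → 1

== RESULT ==
u | g
r | 8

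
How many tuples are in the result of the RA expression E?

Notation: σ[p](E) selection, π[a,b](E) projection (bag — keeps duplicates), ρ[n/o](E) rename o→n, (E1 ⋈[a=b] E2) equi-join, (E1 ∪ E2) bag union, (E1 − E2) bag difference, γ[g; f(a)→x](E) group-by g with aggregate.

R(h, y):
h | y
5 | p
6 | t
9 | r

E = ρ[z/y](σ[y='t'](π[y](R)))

Subexpression sizes:
  R → 3
  π[y](R) → 3
  σ[y='t'](π[y](R)) → 1
  ρ[z/y](σ[y='t'](π[y](R))) → 1

|E| = 1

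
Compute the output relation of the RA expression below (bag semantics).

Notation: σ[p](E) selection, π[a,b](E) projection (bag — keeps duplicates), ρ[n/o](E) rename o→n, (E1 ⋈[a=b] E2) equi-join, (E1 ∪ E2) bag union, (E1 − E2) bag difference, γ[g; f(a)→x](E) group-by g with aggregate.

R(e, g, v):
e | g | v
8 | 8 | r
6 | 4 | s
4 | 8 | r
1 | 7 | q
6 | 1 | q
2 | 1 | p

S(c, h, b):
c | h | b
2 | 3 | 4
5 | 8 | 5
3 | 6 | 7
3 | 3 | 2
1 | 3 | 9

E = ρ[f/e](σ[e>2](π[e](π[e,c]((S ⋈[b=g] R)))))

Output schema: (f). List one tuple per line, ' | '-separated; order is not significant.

Subexpression sizes:
  S → 5
  R → 6
  (S ⋈[b=g] R) → 2
  π[e,c]((S ⋈[b=g] R)) → 2
  π[e](π[e,c]((S ⋈[b=g] R))) → 2
  σ[e>2](π[e](π[e,c]((S ⋈[b=g] R)))) → 1
  ρ[f/e](σ[e>2](π[e](π[e,c]((S ⋈[b=g] R))))) → 1

== RESULT ==
f
6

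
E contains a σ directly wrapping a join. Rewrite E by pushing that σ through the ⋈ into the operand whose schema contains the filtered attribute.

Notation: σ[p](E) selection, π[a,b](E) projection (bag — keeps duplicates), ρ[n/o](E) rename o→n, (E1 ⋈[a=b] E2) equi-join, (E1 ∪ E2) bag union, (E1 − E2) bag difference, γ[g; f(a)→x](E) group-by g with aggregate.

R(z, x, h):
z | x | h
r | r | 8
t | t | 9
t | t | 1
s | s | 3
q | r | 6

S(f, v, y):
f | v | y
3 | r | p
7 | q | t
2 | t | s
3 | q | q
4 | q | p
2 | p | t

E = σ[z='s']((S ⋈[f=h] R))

σ filters on z, owned by the right side.
E' = (S ⋈[f=h] σ[z='s'](R))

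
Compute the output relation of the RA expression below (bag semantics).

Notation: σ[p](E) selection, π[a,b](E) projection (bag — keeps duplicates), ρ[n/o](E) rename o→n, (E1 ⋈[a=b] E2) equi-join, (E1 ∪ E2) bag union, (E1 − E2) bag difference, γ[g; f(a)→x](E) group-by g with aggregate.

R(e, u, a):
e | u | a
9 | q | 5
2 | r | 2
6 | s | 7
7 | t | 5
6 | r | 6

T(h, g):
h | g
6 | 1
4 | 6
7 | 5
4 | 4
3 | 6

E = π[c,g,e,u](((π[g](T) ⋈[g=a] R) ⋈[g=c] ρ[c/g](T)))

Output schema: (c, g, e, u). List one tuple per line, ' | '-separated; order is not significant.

Subexpression sizes:
  T → 5
  π[g](T) → 5
  R → 5
  (π[g](T) ⋈[g=a] R) → 4
  T → 5
  ρ[c/g](T) → 5
  ((π[g](T) ⋈[g=a] R) ⋈[g=c] ρ[c/g](T)) → 6
  π[c,g,e,u](((π[g](T) ⋈[g=a] R) ⋈[g=c] ρ[c/g](T))) → 6

== RESULT ==
c | g | e | u
5 | 5 | 7 | t
5 | 5 | 9 | q
6 | 6 | 6 | r
6 | 6 | 6 | r
6 | 6 | 6 | r
6 | 6 | 6 | r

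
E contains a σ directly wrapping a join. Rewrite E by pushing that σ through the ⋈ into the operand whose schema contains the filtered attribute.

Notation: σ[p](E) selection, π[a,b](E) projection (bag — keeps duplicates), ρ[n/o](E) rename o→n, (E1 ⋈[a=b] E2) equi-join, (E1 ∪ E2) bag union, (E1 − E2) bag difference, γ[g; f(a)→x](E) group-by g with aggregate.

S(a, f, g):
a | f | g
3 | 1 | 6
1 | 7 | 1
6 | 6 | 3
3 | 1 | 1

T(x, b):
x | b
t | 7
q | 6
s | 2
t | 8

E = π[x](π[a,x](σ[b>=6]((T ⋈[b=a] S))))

σ filters on b, owned by the left side.
E' = π[x](π[a,x]((σ[b>=6](T) ⋈[b=a] S)))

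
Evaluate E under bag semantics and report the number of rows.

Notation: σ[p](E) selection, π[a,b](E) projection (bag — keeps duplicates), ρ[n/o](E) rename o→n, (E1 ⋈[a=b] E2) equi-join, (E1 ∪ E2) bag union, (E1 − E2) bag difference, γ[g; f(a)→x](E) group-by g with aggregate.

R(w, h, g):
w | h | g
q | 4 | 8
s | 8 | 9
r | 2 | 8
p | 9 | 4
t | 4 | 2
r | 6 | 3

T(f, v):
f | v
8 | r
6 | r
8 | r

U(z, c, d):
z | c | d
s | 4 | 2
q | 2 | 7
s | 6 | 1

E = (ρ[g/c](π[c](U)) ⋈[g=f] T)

Per-node cardinality:
  U → 3
  π[c](U) → 3
  ρ[g/c](π[c](U)) → 3
  T → 3
  (ρ[g/c](π[c](U)) ⋈[g=f] T) → 1

|E| = 1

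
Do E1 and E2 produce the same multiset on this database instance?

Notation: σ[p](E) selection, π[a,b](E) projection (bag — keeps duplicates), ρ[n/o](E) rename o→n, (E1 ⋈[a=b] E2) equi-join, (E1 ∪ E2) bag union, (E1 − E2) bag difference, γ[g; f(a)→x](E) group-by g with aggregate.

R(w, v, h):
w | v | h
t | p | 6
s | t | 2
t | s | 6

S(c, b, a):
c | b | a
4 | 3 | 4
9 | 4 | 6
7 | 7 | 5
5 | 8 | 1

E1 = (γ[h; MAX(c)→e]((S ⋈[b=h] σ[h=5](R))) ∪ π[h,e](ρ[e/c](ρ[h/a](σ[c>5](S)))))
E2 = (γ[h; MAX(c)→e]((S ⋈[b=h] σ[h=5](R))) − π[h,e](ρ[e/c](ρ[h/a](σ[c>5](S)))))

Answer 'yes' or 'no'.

E1 subexpression sizes:
  S → 4
  R → 3
  σ[h=5](R) → 0
  (S ⋈[b=h] σ[h=5](R)) → 0
  γ[h; MAX(c)→e]((S ⋈[b=h] σ[h=5](R))) → 0
  S → 4
  σ[c>5](S) → 2
  ρ[h/a](σ[c>5](S)) → 2
  ρ[e/c](ρ[h/a](σ[c>5](S))) → 2
  π[h,e](ρ[e/c](ρ[h/a](σ[c>5](S)))) → 2
  (γ[h; MAX(c)→e]((S ⋈[b=h] σ[h=5](R))) ∪ π[h,e](ρ[e/c](ρ[h/a](σ[c>5](S))))) → 2
E2 subexpression sizes:
  S → 4
  R → 3
  σ[h=5](R) → 0
  (S ⋈[b=h] σ[h=5](R)) → 0
  γ[h; MAX(c)→e]((S ⋈[b=h] σ[h=5](R))) → 0
  S → 4
  σ[c>5](S) → 2
  ρ[h/a](σ[c>5](S)) → 2
  ρ[e/c](ρ[h/a](σ[c>5](S))) → 2
  π[h,e](ρ[e/c](ρ[h/a](σ[c>5](S)))) → 2
  (γ[h; MAX(c)→e]((S ⋈[b=h] σ[h=5](R))) − π[h,e](ρ[e/c](ρ[h/a](σ[c>5](S))))) → 0

E1 result:
h | e
5 | 7
6 | 9
E2 result:
h | e
(0 rows)
Witness: (6, 9) appears 1× in E1 but 0× in E2.

no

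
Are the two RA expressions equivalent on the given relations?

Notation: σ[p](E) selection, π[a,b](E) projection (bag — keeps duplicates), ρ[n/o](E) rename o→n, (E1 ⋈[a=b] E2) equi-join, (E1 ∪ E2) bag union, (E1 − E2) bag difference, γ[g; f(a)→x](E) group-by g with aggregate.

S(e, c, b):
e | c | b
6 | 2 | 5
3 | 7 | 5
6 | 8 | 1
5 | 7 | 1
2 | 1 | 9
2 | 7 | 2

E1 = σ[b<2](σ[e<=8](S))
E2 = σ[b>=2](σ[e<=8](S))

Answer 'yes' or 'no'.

E1 row counts bottom-up:
  S → 6
  σ[e<=8](S) → 6
  σ[b<2](σ[e<=8](S)) → 2
E2 row counts bottom-up:
  S → 6
  σ[e<=8](S) → 6
  σ[b>=2](σ[e<=8](S)) → 4

E1 result:
e | c | b
5 | 7 | 1
6 | 8 | 1
E2 result:
e | c | b
2 | 1 | 9
2 | 7 | 2
3 | 7 | 5
6 | 2 | 5
Witness: (5, 7, 1) appears 1× in E1 but 0× in E2.

no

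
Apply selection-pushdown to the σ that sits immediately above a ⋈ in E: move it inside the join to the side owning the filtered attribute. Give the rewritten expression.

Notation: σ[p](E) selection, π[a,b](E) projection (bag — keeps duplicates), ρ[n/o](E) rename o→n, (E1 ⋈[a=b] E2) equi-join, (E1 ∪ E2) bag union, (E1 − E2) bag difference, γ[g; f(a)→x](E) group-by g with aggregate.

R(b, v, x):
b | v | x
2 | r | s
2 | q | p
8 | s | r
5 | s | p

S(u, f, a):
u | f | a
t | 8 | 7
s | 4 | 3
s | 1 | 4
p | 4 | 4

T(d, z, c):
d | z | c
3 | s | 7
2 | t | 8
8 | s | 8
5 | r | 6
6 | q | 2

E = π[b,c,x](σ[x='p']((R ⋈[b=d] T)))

σ filters on x, owned by the left side.
E' = π[b,c,x]((σ[x='p'](R) ⋈[b=d] T))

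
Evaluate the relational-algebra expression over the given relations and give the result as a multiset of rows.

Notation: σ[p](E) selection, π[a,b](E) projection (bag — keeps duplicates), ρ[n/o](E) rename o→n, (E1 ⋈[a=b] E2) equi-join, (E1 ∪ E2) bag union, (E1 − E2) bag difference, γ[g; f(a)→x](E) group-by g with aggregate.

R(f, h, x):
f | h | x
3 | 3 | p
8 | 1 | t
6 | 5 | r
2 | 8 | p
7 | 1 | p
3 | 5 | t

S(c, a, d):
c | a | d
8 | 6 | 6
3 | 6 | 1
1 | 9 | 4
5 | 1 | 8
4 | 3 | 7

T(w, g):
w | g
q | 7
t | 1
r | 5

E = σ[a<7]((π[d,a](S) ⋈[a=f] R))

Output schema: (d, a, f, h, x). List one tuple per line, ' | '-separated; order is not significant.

Per-node cardinality:
  S → 5
  π[d,a](S) → 5
  R → 6
  (π[d,a](S) ⋈[a=f] R) → 4
  σ[a<7]((π[d,a](S) ⋈[a=f] R)) → 4

== RESULT ==
d | a | f | h | x
1 | 6 | 6 | 5 | r
6 | 6 | 6 | 5 | r
7 | 3 | 3 | 3 | p
7 | 3 | 3 | 5 | t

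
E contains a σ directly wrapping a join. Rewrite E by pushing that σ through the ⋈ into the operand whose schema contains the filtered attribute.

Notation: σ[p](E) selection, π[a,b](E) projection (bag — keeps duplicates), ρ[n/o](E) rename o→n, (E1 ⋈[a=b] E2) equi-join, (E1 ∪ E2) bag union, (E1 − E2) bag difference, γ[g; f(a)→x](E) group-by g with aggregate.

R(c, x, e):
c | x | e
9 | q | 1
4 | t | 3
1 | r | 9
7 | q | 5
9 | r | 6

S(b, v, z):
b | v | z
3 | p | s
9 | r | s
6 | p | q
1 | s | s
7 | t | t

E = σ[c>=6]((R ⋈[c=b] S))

σ filters on c, owned by the left side.
E' = (σ[c>=6](R) ⋈[c=b] S)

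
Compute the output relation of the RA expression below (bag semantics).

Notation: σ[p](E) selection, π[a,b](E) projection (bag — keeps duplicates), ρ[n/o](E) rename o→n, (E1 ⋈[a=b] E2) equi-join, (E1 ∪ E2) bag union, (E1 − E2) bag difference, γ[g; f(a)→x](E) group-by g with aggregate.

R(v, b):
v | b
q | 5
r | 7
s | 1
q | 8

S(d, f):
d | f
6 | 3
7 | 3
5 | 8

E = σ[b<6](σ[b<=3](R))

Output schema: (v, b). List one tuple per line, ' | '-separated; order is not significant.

Stepwise |·|:
  R → 4
  σ[b<=3](R) → 1
  σ[b<6](σ[b<=3](R)) → 1

== RESULT ==
v | b
s | 1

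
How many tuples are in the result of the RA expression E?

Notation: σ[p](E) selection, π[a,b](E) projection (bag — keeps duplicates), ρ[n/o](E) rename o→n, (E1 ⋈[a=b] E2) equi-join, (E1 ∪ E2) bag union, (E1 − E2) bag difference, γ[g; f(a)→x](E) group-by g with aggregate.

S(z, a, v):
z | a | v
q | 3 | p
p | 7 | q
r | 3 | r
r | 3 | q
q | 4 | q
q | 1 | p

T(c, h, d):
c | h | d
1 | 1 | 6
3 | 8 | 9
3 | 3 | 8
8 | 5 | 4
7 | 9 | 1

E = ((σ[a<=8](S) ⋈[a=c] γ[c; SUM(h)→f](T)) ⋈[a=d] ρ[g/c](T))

Row counts bottom-up:
  S → 6
  σ[a<=8](S) → 6
  T → 5
  γ[c; SUM(h)→f](T) → 4
  (σ[a<=8](S) ⋈[a=c] γ[c; SUM(h)→f](T)) → 5
  T → 5
  ρ[g/c](T) → 5
  ((σ[a<=8](S) ⋈[a=c] γ[c; SUM(h)→f](T)) ⋈[a=d] ρ[g/c](T)) → 1

|E| = 1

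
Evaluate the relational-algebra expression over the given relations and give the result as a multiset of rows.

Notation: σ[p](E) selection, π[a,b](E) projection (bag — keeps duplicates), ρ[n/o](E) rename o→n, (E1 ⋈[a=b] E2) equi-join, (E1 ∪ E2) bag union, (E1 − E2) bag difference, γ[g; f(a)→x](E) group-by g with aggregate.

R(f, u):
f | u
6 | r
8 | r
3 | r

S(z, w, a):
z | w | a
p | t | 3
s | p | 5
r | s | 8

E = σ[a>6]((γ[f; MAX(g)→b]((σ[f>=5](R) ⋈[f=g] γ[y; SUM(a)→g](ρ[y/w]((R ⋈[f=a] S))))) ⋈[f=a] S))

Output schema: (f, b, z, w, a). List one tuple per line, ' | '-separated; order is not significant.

Per-node cardinality:
  R → 3
  σ[f>=5](R) → 2
  R → 3
  S → 3
  (R ⋈[f=a] S) → 2
  ρ[y/w]((R ⋈[f=a] S)) → 2
  γ[y; SUM(a)→g](ρ[y/w]((R ⋈[f=a] S))) → 2
  (σ[f>=5](R) ⋈[f=g] γ[y; SUM(a)→g](ρ[y/w]((R ⋈[f=a] S)))) → 1
  γ[f; MAX(g)→b]((σ[f>=5](R) ⋈[f=g] γ[y; SUM(a)→g](ρ[y/w]((R ⋈[f=a] S))))) → 1
  S → 3
  (γ[f; MAX(g)→b]((σ[f>=5](R) ⋈[f=g] γ[y; SUM(a)→g](ρ[y/w]((R ⋈[f=a] S))))) ⋈[f=a] S) → 1
  σ[a>6]((γ[f; MAX(g)→b]((σ[f>=5](R) ⋈[f=g] γ[y; SUM(a)→g](ρ[y/w]((R ⋈[f=a] S))))) ⋈[f=a] S)) → 1

== RESULT ==
f | b | z | w | a
8 | 8 | r | s | 8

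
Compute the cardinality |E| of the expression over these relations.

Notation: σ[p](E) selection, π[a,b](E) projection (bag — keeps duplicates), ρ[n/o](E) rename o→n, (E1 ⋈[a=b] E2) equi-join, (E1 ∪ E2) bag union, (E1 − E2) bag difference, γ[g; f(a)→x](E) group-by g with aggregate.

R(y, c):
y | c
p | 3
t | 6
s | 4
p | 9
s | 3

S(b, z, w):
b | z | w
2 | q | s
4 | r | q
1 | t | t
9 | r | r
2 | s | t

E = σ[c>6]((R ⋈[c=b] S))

Stepwise |·|:
  R → 5
  S → 5
  (R ⋈[c=b] S) → 2
  σ[c>6]((R ⋈[c=b] S)) → 1

|E| = 1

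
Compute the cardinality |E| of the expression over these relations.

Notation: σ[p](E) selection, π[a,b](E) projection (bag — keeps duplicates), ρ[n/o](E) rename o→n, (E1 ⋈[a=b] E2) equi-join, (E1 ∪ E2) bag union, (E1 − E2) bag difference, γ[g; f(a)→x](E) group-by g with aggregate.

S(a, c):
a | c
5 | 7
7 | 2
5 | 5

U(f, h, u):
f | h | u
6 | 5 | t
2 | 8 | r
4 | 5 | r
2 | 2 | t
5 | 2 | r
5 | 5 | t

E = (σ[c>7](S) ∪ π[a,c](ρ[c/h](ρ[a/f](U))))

Row counts bottom-up:
  S → 3
  σ[c>7](S) → 0
  U → 6
  ρ[a/f](U) → 6
  ρ[c/h](ρ[a/f](U)) → 6
  π[a,c](ρ[c/h](ρ[a/f](U))) → 6
  (σ[c>7](S) ∪ π[a,c](ρ[c/h](ρ[a/f](U)))) → 6

|E| = 6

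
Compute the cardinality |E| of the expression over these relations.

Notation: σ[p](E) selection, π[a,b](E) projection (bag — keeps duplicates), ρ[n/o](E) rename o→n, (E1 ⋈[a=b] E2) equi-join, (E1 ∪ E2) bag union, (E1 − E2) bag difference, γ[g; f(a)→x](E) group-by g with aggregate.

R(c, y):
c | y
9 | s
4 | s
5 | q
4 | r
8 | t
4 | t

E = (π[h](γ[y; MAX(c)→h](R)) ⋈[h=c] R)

Row counts bottom-up:
  R → 6
  γ[y; MAX(c)→h](R) → 4
  π[h](γ[y; MAX(c)→h](R)) → 4
  R → 6
  (π[h](γ[y; MAX(c)→h](R)) ⋈[h=c] R) → 6

|E| = 6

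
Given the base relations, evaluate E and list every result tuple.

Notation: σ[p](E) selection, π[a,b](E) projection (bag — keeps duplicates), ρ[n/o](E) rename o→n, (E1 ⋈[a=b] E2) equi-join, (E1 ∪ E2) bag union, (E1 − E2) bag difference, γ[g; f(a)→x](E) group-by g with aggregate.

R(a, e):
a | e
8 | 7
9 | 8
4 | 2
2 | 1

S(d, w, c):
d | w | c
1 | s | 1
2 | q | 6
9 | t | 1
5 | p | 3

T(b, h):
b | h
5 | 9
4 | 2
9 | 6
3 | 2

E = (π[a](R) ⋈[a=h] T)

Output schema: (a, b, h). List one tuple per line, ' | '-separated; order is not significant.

Stepwise |·|:
  R → 4
  π[a](R) → 4
  T → 4
  (π[a](R) ⋈[a=h] T) → 3

== RESULT ==
a | b | h
2 | 3 | 2
2 | 4 | 2
9 | 5 | 9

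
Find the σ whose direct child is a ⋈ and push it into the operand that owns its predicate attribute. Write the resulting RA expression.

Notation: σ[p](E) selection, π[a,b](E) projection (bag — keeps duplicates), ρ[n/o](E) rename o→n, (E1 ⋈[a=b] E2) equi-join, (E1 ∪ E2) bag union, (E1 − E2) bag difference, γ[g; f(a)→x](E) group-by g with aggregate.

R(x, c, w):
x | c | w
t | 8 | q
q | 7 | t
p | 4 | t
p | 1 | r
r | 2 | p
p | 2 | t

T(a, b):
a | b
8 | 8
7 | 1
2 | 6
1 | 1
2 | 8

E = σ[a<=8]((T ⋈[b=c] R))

σ filters on a, owned by the left side.
E' = (σ[a<=8](T) ⋈[b=c] R)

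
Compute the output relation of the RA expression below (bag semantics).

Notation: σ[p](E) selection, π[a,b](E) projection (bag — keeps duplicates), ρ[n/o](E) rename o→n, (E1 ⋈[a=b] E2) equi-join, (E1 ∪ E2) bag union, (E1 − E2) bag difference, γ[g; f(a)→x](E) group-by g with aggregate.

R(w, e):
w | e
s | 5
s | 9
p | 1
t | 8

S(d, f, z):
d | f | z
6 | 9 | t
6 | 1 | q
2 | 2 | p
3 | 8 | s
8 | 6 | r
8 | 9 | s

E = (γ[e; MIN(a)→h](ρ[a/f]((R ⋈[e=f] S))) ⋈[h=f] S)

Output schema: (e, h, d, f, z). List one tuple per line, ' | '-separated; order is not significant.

Row counts bottom-up:
  R → 4
  S → 6
  (R ⋈[e=f] S) → 4
  ρ[a/f]((R ⋈[e=f] S)) → 4
  γ[e; MIN(a)→h](ρ[a/f]((R ⋈[e=f] S))) → 3
  S → 6
  (γ[e; MIN(a)→h](ρ[a/f]((R ⋈[e=f] S))) ⋈[h=f] S) → 4

== RESULT ==
e | h | d | f | z
1 | 1 | 6 | 1 | q
8 | 8 | 3 | 8 | s
9 | 9 | 6 | 9 | t
9 | 9 | 8 | 9 | s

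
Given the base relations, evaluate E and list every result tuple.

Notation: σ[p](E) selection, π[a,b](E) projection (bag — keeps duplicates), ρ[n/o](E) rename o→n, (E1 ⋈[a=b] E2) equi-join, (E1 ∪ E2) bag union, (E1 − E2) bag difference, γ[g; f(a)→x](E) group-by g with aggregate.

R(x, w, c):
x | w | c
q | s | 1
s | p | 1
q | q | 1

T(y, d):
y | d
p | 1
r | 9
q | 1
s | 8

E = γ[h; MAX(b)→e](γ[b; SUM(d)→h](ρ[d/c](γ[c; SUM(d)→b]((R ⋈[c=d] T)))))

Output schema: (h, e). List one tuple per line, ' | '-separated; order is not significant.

Subexpression sizes:
  R → 3
  T → 4
  (R ⋈[c=d] T) → 6
  γ[c; SUM(d)→b]((R ⋈[c=d] T)) → 1
  ρ[d/c](γ[c; SUM(d)→b]((R ⋈[c=d] T))) → 1
  γ[b; SUM(d)→h](ρ[d/c](γ[c; SUM(d)→b]((R ⋈[c=d] T)))) → 1
  γ[h; MAX(b)→e](γ[b; SUM(d)→h](ρ[d/c](γ[c; SUM(d)→b]((R ⋈[c=d] T))))) → 1

== RESULT ==
h | e
1 | 6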